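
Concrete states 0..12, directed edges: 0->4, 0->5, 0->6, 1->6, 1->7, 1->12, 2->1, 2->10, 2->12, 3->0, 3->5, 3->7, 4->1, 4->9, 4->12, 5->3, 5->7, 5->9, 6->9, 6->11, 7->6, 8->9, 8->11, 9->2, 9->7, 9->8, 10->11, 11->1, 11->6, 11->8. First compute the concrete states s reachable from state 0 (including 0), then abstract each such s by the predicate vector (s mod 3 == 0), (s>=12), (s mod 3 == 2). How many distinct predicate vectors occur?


BFS from 0:
Concrete reachable: {0, 1, 2, 3, 4, 5, 6, 7, 8, 9, 10, 11, 12}
Abstract via predicates (s mod 3 == 0), (s>=12), (s mod 3 == 2):
  (0,0,0) <- {1, 4, 7, 10}
  (0,0,1) <- {2, 5, 8, 11}
  (1,0,0) <- {0, 3, 6, 9}
  (1,1,0) <- {12}
Distinct abstract states = 4

4


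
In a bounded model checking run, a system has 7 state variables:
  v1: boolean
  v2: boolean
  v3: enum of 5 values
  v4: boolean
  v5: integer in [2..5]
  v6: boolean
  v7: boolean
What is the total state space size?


State space = product of domain sizes of all variables.
Domain sizes:
  v1 (boolean): 2
  v2 (boolean): 2
  v3 (enum of 5 values): 5
  v4 (boolean): 2
  v5 (integer in [2..5]): 4
  v6 (boolean): 2
  v7 (boolean): 2
Product = 2 * 2 * 5 * 2 * 4 * 2 * 2 = 640

640


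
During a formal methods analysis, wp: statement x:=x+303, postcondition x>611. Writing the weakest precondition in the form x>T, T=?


Formula: wp(x:=E, P) = P[E/x] (substitute E for x in postcondition)
Step 1: Postcondition: x>611
Step 2: Substitute x+303 for x: x+303>611
Step 3: Solve for x: x > 611-303 = 308

308


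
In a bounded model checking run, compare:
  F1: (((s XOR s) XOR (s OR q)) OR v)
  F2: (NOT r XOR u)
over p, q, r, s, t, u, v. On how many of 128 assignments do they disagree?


F1 = (((s XOR s) XOR (s OR q)) OR v)
F2 = (NOT r XOR u)
Evaluate both on each of 128 rows (bits = p,q,r,s,t,u,v):
  row 0 [0000000]: F1=0 F2=1 (differ) -> 1
  row 1 [0000001]: F1=1 F2=1 -> 0
  row 2 [0000010]: F1=0 F2=0 -> 0
  row 3 [0000011]: F1=1 F2=0 (differ) -> 1
  row 4 [0000100]: F1=0 F2=1 (differ) -> 1
  (every remaining row is evaluated the same way; all 128 results are listed next)
Full result column, 8 rows per line (p,q,r,s fixed per line; t,u,v runs 000..111 left to right):
  rows 0-7 [p,q,r,s=0000]: 10011001  (ones: 4)
  rows 8-15 [p,q,r,s=0001]: 00110011  (ones: 4)
  rows 16-23 [p,q,r,s=0010]: 01100110  (ones: 4)
  rows 24-31 [p,q,r,s=0011]: 11001100  (ones: 4)
  rows 32-39 [p,q,r,s=0100]: 00110011  (ones: 4)
  rows 40-47 [p,q,r,s=0101]: 00110011  (ones: 4)
  rows 48-55 [p,q,r,s=0110]: 11001100  (ones: 4)
  rows 56-63 [p,q,r,s=0111]: 11001100  (ones: 4)
  rows 64-71 [p,q,r,s=1000]: 10011001  (ones: 4)
  rows 72-79 [p,q,r,s=1001]: 00110011  (ones: 4)
  rows 80-87 [p,q,r,s=1010]: 01100110  (ones: 4)
  rows 88-95 [p,q,r,s=1011]: 11001100  (ones: 4)
  rows 96-103 [p,q,r,s=1100]: 00110011  (ones: 4)
  rows 104-111 [p,q,r,s=1101]: 00110011  (ones: 4)
  rows 112-119 [p,q,r,s=1110]: 11001100  (ones: 4)
  rows 120-127 [p,q,r,s=1111]: 11001100  (ones: 4)
Disagreements = 4+4+4+4+4+4+4+4+4+4+4+4+4+4+4+4 = 64

64


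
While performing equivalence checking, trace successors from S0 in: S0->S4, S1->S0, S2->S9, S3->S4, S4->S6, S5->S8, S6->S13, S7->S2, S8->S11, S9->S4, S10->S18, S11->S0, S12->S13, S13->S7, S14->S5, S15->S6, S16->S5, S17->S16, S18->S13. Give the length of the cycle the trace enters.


Trace from S0 until a state repeats:
  S0 -> S4 -> S6 -> S13 -> S7 -> S2 -> S9 -> S4
S4 first seen at step 1, revisited at step 7.
Cycle length = 7 - 1 = 6

6


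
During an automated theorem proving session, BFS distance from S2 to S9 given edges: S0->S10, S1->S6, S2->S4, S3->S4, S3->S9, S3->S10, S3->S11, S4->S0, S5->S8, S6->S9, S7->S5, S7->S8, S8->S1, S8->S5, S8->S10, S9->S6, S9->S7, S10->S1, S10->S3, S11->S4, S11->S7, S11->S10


BFS layer-by-layer from S2:
  dist 0: {S2}
  dist 1: {S4}
  dist 2: {S0}
  dist 3: {S10}
  dist 4: {S1, S3}
  dist 5: {S6, S9, S11}
  -> S9 reached at distance 5
Shortest path length = 5

5


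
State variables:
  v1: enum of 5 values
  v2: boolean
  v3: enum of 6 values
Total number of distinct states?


State space = product of domain sizes of all variables.
Domain sizes:
  v1 (enum of 5 values): 5
  v2 (boolean): 2
  v3 (enum of 6 values): 6
Product = 5 * 2 * 6 = 60

60


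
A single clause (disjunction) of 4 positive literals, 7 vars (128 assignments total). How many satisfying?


Step 1: Total=2^7=128
Step 2: Unsat when all 4 false: 2^3=8
Step 3: Sat=128-8=120

120


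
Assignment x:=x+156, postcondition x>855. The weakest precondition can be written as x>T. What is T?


Formula: wp(x:=E, P) = P[E/x] (substitute E for x in postcondition)
Step 1: Postcondition: x>855
Step 2: Substitute x+156 for x: x+156>855
Step 3: Solve for x: x > 855-156 = 699

699


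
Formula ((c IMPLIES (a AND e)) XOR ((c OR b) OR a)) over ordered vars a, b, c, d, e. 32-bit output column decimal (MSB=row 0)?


Formula: ((c IMPLIES (a AND e)) XOR ((c OR b) OR a)) over a, b, c, d, e (32 rows)
Evaluate each row (bits = a,b,c,d,e, MSB first):
  row 0 [00000]: ((0 IMPLIES (0 AND 0)) XOR ((0 OR 0) OR 0)) -> 1
  row 1 [00001]: ((0 IMPLIES (0 AND 1)) XOR ((0 OR 0) OR 0)) -> 1
  row 2 [00010]: ((0 IMPLIES (0 AND 0)) XOR ((0 OR 0) OR 0)) -> 1
  row 3 [00011]: ((0 IMPLIES (0 AND 1)) XOR ((0 OR 0) OR 0)) -> 1
  row 4 [00100]: ((1 IMPLIES (0 AND 0)) XOR ((1 OR 0) OR 0)) -> 1
  row 5 [00101]: ((1 IMPLIES (0 AND 1)) XOR ((1 OR 0) OR 0)) -> 1
  row 6 [00110]: ((1 IMPLIES (0 AND 0)) XOR ((1 OR 0) OR 0)) -> 1
  row 7 [00111]: ((1 IMPLIES (0 AND 1)) XOR ((1 OR 0) OR 0)) -> 1
  row 8 [01000]: ((0 IMPLIES (0 AND 0)) XOR ((0 OR 1) OR 0)) -> 0
  row 9 [01001]: ((0 IMPLIES (0 AND 1)) XOR ((0 OR 1) OR 0)) -> 0
  row 10 [01010]: ((0 IMPLIES (0 AND 0)) XOR ((0 OR 1) OR 0)) -> 0
  row 11 [01011]: ((0 IMPLIES (0 AND 1)) XOR ((0 OR 1) OR 0)) -> 0
  row 12 [01100]: ((1 IMPLIES (0 AND 0)) XOR ((1 OR 1) OR 0)) -> 1
  row 13 [01101]: ((1 IMPLIES (0 AND 1)) XOR ((1 OR 1) OR 0)) -> 1
  row 14 [01110]: ((1 IMPLIES (0 AND 0)) XOR ((1 OR 1) OR 0)) -> 1
  row 15 [01111]: ((1 IMPLIES (0 AND 1)) XOR ((1 OR 1) OR 0)) -> 1
  row 16 [10000]: ((0 IMPLIES (1 AND 0)) XOR ((0 OR 0) OR 1)) -> 0
  row 17 [10001]: ((0 IMPLIES (1 AND 1)) XOR ((0 OR 0) OR 1)) -> 0
  row 18 [10010]: ((0 IMPLIES (1 AND 0)) XOR ((0 OR 0) OR 1)) -> 0
  row 19 [10011]: ((0 IMPLIES (1 AND 1)) XOR ((0 OR 0) OR 1)) -> 0
  row 20 [10100]: ((1 IMPLIES (1 AND 0)) XOR ((1 OR 0) OR 1)) -> 1
  row 21 [10101]: ((1 IMPLIES (1 AND 1)) XOR ((1 OR 0) OR 1)) -> 0
  row 22 [10110]: ((1 IMPLIES (1 AND 0)) XOR ((1 OR 0) OR 1)) -> 1
  row 23 [10111]: ((1 IMPLIES (1 AND 1)) XOR ((1 OR 0) OR 1)) -> 0
  row 24 [11000]: ((0 IMPLIES (1 AND 0)) XOR ((0 OR 1) OR 1)) -> 0
  row 25 [11001]: ((0 IMPLIES (1 AND 1)) XOR ((0 OR 1) OR 1)) -> 0
  row 26 [11010]: ((0 IMPLIES (1 AND 0)) XOR ((0 OR 1) OR 1)) -> 0
  row 27 [11011]: ((0 IMPLIES (1 AND 1)) XOR ((0 OR 1) OR 1)) -> 0
  row 28 [11100]: ((1 IMPLIES (1 AND 0)) XOR ((1 OR 1) OR 1)) -> 1
  row 29 [11101]: ((1 IMPLIES (1 AND 1)) XOR ((1 OR 1) OR 1)) -> 0
  row 30 [11110]: ((1 IMPLIES (1 AND 0)) XOR ((1 OR 1) OR 1)) -> 1
  row 31 [11111]: ((1 IMPLIES (1 AND 1)) XOR ((1 OR 1) OR 1)) -> 0
Full result column, 4 rows per line (a,b,c fixed per line; d,e runs 00..11 left to right):
  rows 0-3 [a,b,c=000]: 1111  = hex F
  rows 4-7 [a,b,c=001]: 1111  = hex F
  rows 8-11 [a,b,c=010]: 0000  = hex 0
  rows 12-15 [a,b,c=011]: 1111  = hex F
  rows 16-19 [a,b,c=100]: 0000  = hex 0
  rows 20-23 [a,b,c=101]: 1010  = hex A
  rows 24-27 [a,b,c=110]: 0000  = hex 0
  rows 28-31 [a,b,c=111]: 1010  = hex A
Output column (row 0 .. row 31) = 11111111000011110000101000001010
Output column grouped in 4s = 1111 1111 0000 1111 0000 1010 0000 1010 = 0xFF0F0A0A
Convert to decimal digit by digit (value = value*16 + digit):
  F -> 15
  15*16 + 15 (F) = 255
  255*16 + 0 = 4080
  4080*16 + 15 (F) = 65295
  65295*16 + 0 = 1044720
  1044720*16 + 10 (A) = 16715530
  16715530*16 + 0 = 267448480
  267448480*16 + 10 (A) = 4279175690
Decimal = 4279175690

4279175690


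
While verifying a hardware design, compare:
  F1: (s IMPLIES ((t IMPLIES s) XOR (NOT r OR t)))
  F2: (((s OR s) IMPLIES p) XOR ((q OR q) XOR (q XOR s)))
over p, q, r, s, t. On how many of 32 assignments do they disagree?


F1 = (s IMPLIES ((t IMPLIES s) XOR (NOT r OR t)))
F2 = (((s OR s) IMPLIES p) XOR ((q OR q) XOR (q XOR s)))
Evaluate both on each of 32 rows (bits = p,q,r,s,t):
  row 0 [00000]: F1=1 F2=1 -> 0
  row 1 [00001]: F1=1 F2=1 -> 0
  row 2 [00010]: F1=0 F2=1 (differ) -> 1
  row 3 [00011]: F1=0 F2=1 (differ) -> 1
  row 4 [00100]: F1=1 F2=1 -> 0
  row 5 [00101]: F1=1 F2=1 -> 0
  row 6 [00110]: F1=1 F2=1 -> 0
  row 7 [00111]: F1=0 F2=1 (differ) -> 1
  row 8 [01000]: F1=1 F2=1 -> 0
  row 9 [01001]: F1=1 F2=1 -> 0
  row 10 [01010]: F1=0 F2=1 (differ) -> 1
  row 11 [01011]: F1=0 F2=1 (differ) -> 1
  row 12 [01100]: F1=1 F2=1 -> 0
  row 13 [01101]: F1=1 F2=1 -> 0
  row 14 [01110]: F1=1 F2=1 -> 0
  row 15 [01111]: F1=0 F2=1 (differ) -> 1
  row 16 [10000]: F1=1 F2=1 -> 0
  row 17 [10001]: F1=1 F2=1 -> 0
  row 18 [10010]: F1=0 F2=0 -> 0
  row 19 [10011]: F1=0 F2=0 -> 0
  row 20 [10100]: F1=1 F2=1 -> 0
  row 21 [10101]: F1=1 F2=1 -> 0
  row 22 [10110]: F1=1 F2=0 (differ) -> 1
  row 23 [10111]: F1=0 F2=0 -> 0
  row 24 [11000]: F1=1 F2=1 -> 0
  row 25 [11001]: F1=1 F2=1 -> 0
  row 26 [11010]: F1=0 F2=0 -> 0
  row 27 [11011]: F1=0 F2=0 -> 0
  row 28 [11100]: F1=1 F2=1 -> 0
  row 29 [11101]: F1=1 F2=1 -> 0
  row 30 [11110]: F1=1 F2=0 (differ) -> 1
  row 31 [11111]: F1=0 F2=0 -> 0
Full result column, 8 rows per line (p,q fixed per line; r,s,t runs 000..111 left to right):
  rows 0-7 [p,q=00]: 00110001  (ones: 3)
  rows 8-15 [p,q=01]: 00110001  (ones: 3)
  rows 16-23 [p,q=10]: 00000010  (ones: 1)
  rows 24-31 [p,q=11]: 00000010  (ones: 1)
Disagreements = 3+3+1+1 = 8

8


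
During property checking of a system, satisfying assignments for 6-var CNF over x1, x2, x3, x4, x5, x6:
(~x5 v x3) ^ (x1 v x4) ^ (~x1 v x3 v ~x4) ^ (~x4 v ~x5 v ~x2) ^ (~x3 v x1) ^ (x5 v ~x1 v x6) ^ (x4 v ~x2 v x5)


CNF with 7 clauses over 6 vars (64 assignments).
An assignment satisfies CNF iff every clause has >=1 true literal.
Check each row (bits = x1,x2,x3,x4,x5,x6; clause T/F shown):
  row 0 [000000]: clauses=TFTTTTT -> 0
  row 1 [000001]: clauses=TFTTTTT -> 0
  row 2 [000010]: clauses=FFTTTTT -> 0
  row 3 [000011]: clauses=FFTTTTT -> 0
  row 4 [000100]: clauses=TTTTTTT -> 1
  (every remaining row is evaluated the same way; all 64 results are listed next)
Full result column, 8 rows per line (x1,x2,x3 fixed per line; x4,x5,x6 runs 000..111 left to right):
  rows 0-7 [x1,x2,x3=000]: 00001100  (ones: 2)
  rows 8-15 [x1,x2,x3=001]: 00000000  (ones: 0)
  rows 16-23 [x1,x2,x3=010]: 00001100  (ones: 2)
  rows 24-31 [x1,x2,x3=011]: 00000000  (ones: 0)
  rows 32-39 [x1,x2,x3=100]: 01000000  (ones: 1)
  rows 40-47 [x1,x2,x3=101]: 01110111  (ones: 6)
  rows 48-55 [x1,x2,x3=110]: 00000000  (ones: 0)
  rows 56-63 [x1,x2,x3=111]: 00110100  (ones: 3)
Satisfying assignments = 2+0+2+0+1+6+0+3 = 14

14


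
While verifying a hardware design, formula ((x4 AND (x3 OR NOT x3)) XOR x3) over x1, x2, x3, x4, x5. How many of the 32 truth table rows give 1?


Formula: ((x4 AND (x3 OR NOT x3)) XOR x3) over 5 vars (32 rows)
Evaluate each row (x1, x2, x3, x4, x5 as bits, MSB first):
  row 0 [00000]: ((0 AND (0 OR NOT 0)) XOR 0) -> 0
  row 1 [00001]: ((0 AND (0 OR NOT 0)) XOR 0) -> 0
  row 2 [00010]: ((1 AND (0 OR NOT 0)) XOR 0) -> 1
  row 3 [00011]: ((1 AND (0 OR NOT 0)) XOR 0) -> 1
  row 4 [00100]: ((0 AND (1 OR NOT 1)) XOR 1) -> 1
  row 5 [00101]: ((0 AND (1 OR NOT 1)) XOR 1) -> 1
  row 6 [00110]: ((1 AND (1 OR NOT 1)) XOR 1) -> 0
  row 7 [00111]: ((1 AND (1 OR NOT 1)) XOR 1) -> 0
  row 8 [01000]: ((0 AND (0 OR NOT 0)) XOR 0) -> 0
  row 9 [01001]: ((0 AND (0 OR NOT 0)) XOR 0) -> 0
  row 10 [01010]: ((1 AND (0 OR NOT 0)) XOR 0) -> 1
  row 11 [01011]: ((1 AND (0 OR NOT 0)) XOR 0) -> 1
  row 12 [01100]: ((0 AND (1 OR NOT 1)) XOR 1) -> 1
  row 13 [01101]: ((0 AND (1 OR NOT 1)) XOR 1) -> 1
  row 14 [01110]: ((1 AND (1 OR NOT 1)) XOR 1) -> 0
  row 15 [01111]: ((1 AND (1 OR NOT 1)) XOR 1) -> 0
  row 16 [10000]: ((0 AND (0 OR NOT 0)) XOR 0) -> 0
  row 17 [10001]: ((0 AND (0 OR NOT 0)) XOR 0) -> 0
  row 18 [10010]: ((1 AND (0 OR NOT 0)) XOR 0) -> 1
  row 19 [10011]: ((1 AND (0 OR NOT 0)) XOR 0) -> 1
  row 20 [10100]: ((0 AND (1 OR NOT 1)) XOR 1) -> 1
  row 21 [10101]: ((0 AND (1 OR NOT 1)) XOR 1) -> 1
  row 22 [10110]: ((1 AND (1 OR NOT 1)) XOR 1) -> 0
  row 23 [10111]: ((1 AND (1 OR NOT 1)) XOR 1) -> 0
  row 24 [11000]: ((0 AND (0 OR NOT 0)) XOR 0) -> 0
  row 25 [11001]: ((0 AND (0 OR NOT 0)) XOR 0) -> 0
  row 26 [11010]: ((1 AND (0 OR NOT 0)) XOR 0) -> 1
  row 27 [11011]: ((1 AND (0 OR NOT 0)) XOR 0) -> 1
  row 28 [11100]: ((0 AND (1 OR NOT 1)) XOR 1) -> 1
  row 29 [11101]: ((0 AND (1 OR NOT 1)) XOR 1) -> 1
  row 30 [11110]: ((1 AND (1 OR NOT 1)) XOR 1) -> 0
  row 31 [11111]: ((1 AND (1 OR NOT 1)) XOR 1) -> 0
Full result column, 8 rows per line (x1,x2 fixed per line; x3,x4,x5 runs 000..111 left to right):
  rows 0-7 [x1,x2=00]: 00111100  (ones: 4)
  rows 8-15 [x1,x2=01]: 00111100  (ones: 4)
  rows 16-23 [x1,x2=10]: 00111100  (ones: 4)
  rows 24-31 [x1,x2=11]: 00111100  (ones: 4)
Count of 1-rows = 4+4+4+4 = 16

16


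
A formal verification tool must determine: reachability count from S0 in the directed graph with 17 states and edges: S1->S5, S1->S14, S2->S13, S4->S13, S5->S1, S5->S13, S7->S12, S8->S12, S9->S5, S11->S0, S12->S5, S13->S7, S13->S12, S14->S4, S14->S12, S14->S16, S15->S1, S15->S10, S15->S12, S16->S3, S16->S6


BFS from S0:
  layer 0: {S0}
Reachable set: {S0}
Count = 1

1


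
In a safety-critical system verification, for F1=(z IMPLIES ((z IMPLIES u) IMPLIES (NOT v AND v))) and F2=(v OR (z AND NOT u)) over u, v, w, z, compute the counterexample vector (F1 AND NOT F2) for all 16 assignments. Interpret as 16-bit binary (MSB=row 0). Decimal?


F1 = (z IMPLIES ((z IMPLIES u) IMPLIES (NOT v AND v)))
F2 = (v OR (z AND NOT u))
Counterexample to F1=>F2 is where F1=1 and F2=0.
Evaluate each row (bits = u,v,w,z, MSB first):
  row 0 [0000]: F1=1 F2=0 -> F1&~F2 -> 1
  row 1 [0001]: F1=1 F2=1 -> F1&~F2 -> 0
  row 2 [0010]: F1=1 F2=0 -> F1&~F2 -> 1
  row 3 [0011]: F1=1 F2=1 -> F1&~F2 -> 0
  row 4 [0100]: F1=1 F2=1 -> F1&~F2 -> 0
  row 5 [0101]: F1=1 F2=1 -> F1&~F2 -> 0
  row 6 [0110]: F1=1 F2=1 -> F1&~F2 -> 0
  row 7 [0111]: F1=1 F2=1 -> F1&~F2 -> 0
  row 8 [1000]: F1=1 F2=0 -> F1&~F2 -> 1
  row 9 [1001]: F1=0 F2=0 -> F1&~F2 -> 0
  row 10 [1010]: F1=1 F2=0 -> F1&~F2 -> 1
  row 11 [1011]: F1=0 F2=0 -> F1&~F2 -> 0
  row 12 [1100]: F1=1 F2=1 -> F1&~F2 -> 0
  row 13 [1101]: F1=0 F2=1 -> F1&~F2 -> 0
  row 14 [1110]: F1=1 F2=1 -> F1&~F2 -> 0
  row 15 [1111]: F1=0 F2=1 -> F1&~F2 -> 0
Full result column, 4 rows per line (u,v fixed per line; w,z runs 00..11 left to right):
  rows 0-3 [u,v=00]: 1010  = hex A
  rows 4-7 [u,v=01]: 0000  = hex 0
  rows 8-11 [u,v=10]: 1010  = hex A
  rows 12-15 [u,v=11]: 0000  = hex 0
Counterexample vector (row 0 .. row 15) = 1010000010100000
Output column grouped in 4s = 1010 0000 1010 0000 = 0xA0A0
Convert to decimal digit by digit (value = value*16 + digit):
  A -> 10
  10*16 + 0 = 160
  160*16 + 10 (A) = 2570
  2570*16 + 0 = 41120
Decimal = 41120

41120


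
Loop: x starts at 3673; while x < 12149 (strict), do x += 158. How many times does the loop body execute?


Step 1: x goes from 3673 toward 12149 by 158; the body runs while x<12149, so iterations = ceil((bound-start)/step)
Step 2: Distance=8476
Step 3: ceil(8476/158)=54

54


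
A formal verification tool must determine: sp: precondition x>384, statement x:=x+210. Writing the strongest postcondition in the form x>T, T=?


Formula: sp(P, x:=E) = exists old_x. (x = E[old_x/x]) AND P[old_x/x] (old_x is the value of x before the assignment; eliminate old_x by solving x = E[old_x/x] for old_x)
Step 1: Precondition P: x>384, i.e. old_x > 384
Step 2: Assignment gives x = old_x + 210, so old_x = x - 210
Step 3: Substitute into P: x - 210 > 384
Step 4: Simplify: x > 384+210 = 594

594


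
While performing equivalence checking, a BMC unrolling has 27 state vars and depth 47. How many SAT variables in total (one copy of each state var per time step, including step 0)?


BMC unrolls to depth k, creating one copy of each state var for steps 0..k.
Step count = 47 + 1 = 48 (steps 0 through 47)
Vars per step = 27
Total = 27 * 48 = 1296

1296


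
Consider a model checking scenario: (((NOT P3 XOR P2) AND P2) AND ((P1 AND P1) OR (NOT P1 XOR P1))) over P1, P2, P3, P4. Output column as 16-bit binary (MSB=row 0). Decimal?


Formula: (((NOT P3 XOR P2) AND P2) AND ((P1 AND P1) OR (NOT P1 XOR P1))) over P1, P2, P3, P4 (16 rows)
Evaluate each row (bits = P1,P2,P3,P4, MSB first):
  row 0 [0000]: (((NOT 0 XOR 0) AND 0) AND ((0 AND 0) OR (NOT 0 XOR 0))) -> 0
  row 1 [0001]: (((NOT 0 XOR 0) AND 0) AND ((0 AND 0) OR (NOT 0 XOR 0))) -> 0
  row 2 [0010]: (((NOT 1 XOR 0) AND 0) AND ((0 AND 0) OR (NOT 0 XOR 0))) -> 0
  row 3 [0011]: (((NOT 1 XOR 0) AND 0) AND ((0 AND 0) OR (NOT 0 XOR 0))) -> 0
  row 4 [0100]: (((NOT 0 XOR 1) AND 1) AND ((0 AND 0) OR (NOT 0 XOR 0))) -> 0
  row 5 [0101]: (((NOT 0 XOR 1) AND 1) AND ((0 AND 0) OR (NOT 0 XOR 0))) -> 0
  row 6 [0110]: (((NOT 1 XOR 1) AND 1) AND ((0 AND 0) OR (NOT 0 XOR 0))) -> 1
  row 7 [0111]: (((NOT 1 XOR 1) AND 1) AND ((0 AND 0) OR (NOT 0 XOR 0))) -> 1
  row 8 [1000]: (((NOT 0 XOR 0) AND 0) AND ((1 AND 1) OR (NOT 1 XOR 1))) -> 0
  row 9 [1001]: (((NOT 0 XOR 0) AND 0) AND ((1 AND 1) OR (NOT 1 XOR 1))) -> 0
  row 10 [1010]: (((NOT 1 XOR 0) AND 0) AND ((1 AND 1) OR (NOT 1 XOR 1))) -> 0
  row 11 [1011]: (((NOT 1 XOR 0) AND 0) AND ((1 AND 1) OR (NOT 1 XOR 1))) -> 0
  row 12 [1100]: (((NOT 0 XOR 1) AND 1) AND ((1 AND 1) OR (NOT 1 XOR 1))) -> 0
  row 13 [1101]: (((NOT 0 XOR 1) AND 1) AND ((1 AND 1) OR (NOT 1 XOR 1))) -> 0
  row 14 [1110]: (((NOT 1 XOR 1) AND 1) AND ((1 AND 1) OR (NOT 1 XOR 1))) -> 1
  row 15 [1111]: (((NOT 1 XOR 1) AND 1) AND ((1 AND 1) OR (NOT 1 XOR 1))) -> 1
Full result column, 4 rows per line (P1,P2 fixed per line; P3,P4 runs 00..11 left to right):
  rows 0-3 [P1,P2=00]: 0000  = hex 0
  rows 4-7 [P1,P2=01]: 0011  = hex 3
  rows 8-11 [P1,P2=10]: 0000  = hex 0
  rows 12-15 [P1,P2=11]: 0011  = hex 3
Output column (row 0 .. row 15) = 0000001100000011
Output column grouped in 4s = 0000 0011 0000 0011 = 0x0303
Convert to decimal digit by digit (value = value*16 + digit):
  0 -> 0
  0*16 + 3 = 3
  3*16 + 0 = 48
  48*16 + 3 = 771
Decimal = 771

771


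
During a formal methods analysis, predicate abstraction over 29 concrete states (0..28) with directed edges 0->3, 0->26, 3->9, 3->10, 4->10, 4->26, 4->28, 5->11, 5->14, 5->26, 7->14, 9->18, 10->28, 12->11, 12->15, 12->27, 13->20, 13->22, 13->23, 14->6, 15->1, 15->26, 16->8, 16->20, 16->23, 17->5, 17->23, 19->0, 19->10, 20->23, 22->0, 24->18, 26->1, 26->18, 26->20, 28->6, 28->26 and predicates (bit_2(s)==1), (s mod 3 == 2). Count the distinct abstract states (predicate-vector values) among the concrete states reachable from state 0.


BFS from 0:
Concrete reachable: {0, 1, 3, 6, 9, 10, 18, 20, 23, 26, 28}
Abstract via predicates (bit_2(s)==1), (s mod 3 == 2):
  (0,0) <- {0, 1, 3, 9, 10, 18}
  (0,1) <- {26}
  (1,0) <- {6, 28}
  (1,1) <- {20, 23}
Distinct abstract states = 4

4


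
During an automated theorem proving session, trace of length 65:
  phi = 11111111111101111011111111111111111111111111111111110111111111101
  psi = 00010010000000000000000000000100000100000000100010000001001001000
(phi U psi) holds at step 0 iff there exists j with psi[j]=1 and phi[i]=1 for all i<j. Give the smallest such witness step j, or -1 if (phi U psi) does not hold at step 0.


(phi U psi) at 0: need smallest j with psi[j]=1 and phi[i]=1 for all i in [0,j).
Scan from step 0:
  step 0: phi=1, psi=0 -> continue
  step 1: phi=1, psi=0 -> continue
  step 2: phi=1, psi=0 -> continue
  step 3: psi=1 and phi held for [0,3) -> witness found
Witness step = 3

3


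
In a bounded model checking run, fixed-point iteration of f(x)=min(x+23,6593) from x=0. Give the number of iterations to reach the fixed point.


Step 1: x=0, cap=6593, increment=23
Step 2: x grows by 23 each step until capped at 6593; fixed point is x=6593
Step 3: iterations = ceil(6593/23) = 287

287


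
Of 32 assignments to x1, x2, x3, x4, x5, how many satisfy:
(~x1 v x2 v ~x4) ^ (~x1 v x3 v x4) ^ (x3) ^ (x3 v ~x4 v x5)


CNF with 4 clauses over 5 vars (32 assignments).
An assignment satisfies CNF iff every clause has >=1 true literal.
Check each row (bits = x1,x2,x3,x4,x5; clause T/F shown):
  row 0 [00000]: clauses=TTFT -> 0
  row 1 [00001]: clauses=TTFT -> 0
  row 2 [00010]: clauses=TTFF -> 0
  row 3 [00011]: clauses=TTFT -> 0
  row 4 [00100]: clauses=TTTT -> 1
  row 5 [00101]: clauses=TTTT -> 1
  row 6 [00110]: clauses=TTTT -> 1
  row 7 [00111]: clauses=TTTT -> 1
  row 8 [01000]: clauses=TTFT -> 0
  row 9 [01001]: clauses=TTFT -> 0
  row 10 [01010]: clauses=TTFF -> 0
  row 11 [01011]: clauses=TTFT -> 0
  row 12 [01100]: clauses=TTTT -> 1
  row 13 [01101]: clauses=TTTT -> 1
  row 14 [01110]: clauses=TTTT -> 1
  row 15 [01111]: clauses=TTTT -> 1
  row 16 [10000]: clauses=TFFT -> 0
  row 17 [10001]: clauses=TFFT -> 0
  row 18 [10010]: clauses=FTFF -> 0
  row 19 [10011]: clauses=FTFT -> 0
  row 20 [10100]: clauses=TTTT -> 1
  row 21 [10101]: clauses=TTTT -> 1
  row 22 [10110]: clauses=FTTT -> 0
  row 23 [10111]: clauses=FTTT -> 0
  row 24 [11000]: clauses=TFFT -> 0
  row 25 [11001]: clauses=TFFT -> 0
  row 26 [11010]: clauses=TTFF -> 0
  row 27 [11011]: clauses=TTFT -> 0
  row 28 [11100]: clauses=TTTT -> 1
  row 29 [11101]: clauses=TTTT -> 1
  row 30 [11110]: clauses=TTTT -> 1
  row 31 [11111]: clauses=TTTT -> 1
Full result column, 8 rows per line (x1,x2 fixed per line; x3,x4,x5 runs 000..111 left to right):
  rows 0-7 [x1,x2=00]: 00001111  (ones: 4)
  rows 8-15 [x1,x2=01]: 00001111  (ones: 4)
  rows 16-23 [x1,x2=10]: 00001100  (ones: 2)
  rows 24-31 [x1,x2=11]: 00001111  (ones: 4)
Satisfying assignments = 4+4+2+4 = 14

14


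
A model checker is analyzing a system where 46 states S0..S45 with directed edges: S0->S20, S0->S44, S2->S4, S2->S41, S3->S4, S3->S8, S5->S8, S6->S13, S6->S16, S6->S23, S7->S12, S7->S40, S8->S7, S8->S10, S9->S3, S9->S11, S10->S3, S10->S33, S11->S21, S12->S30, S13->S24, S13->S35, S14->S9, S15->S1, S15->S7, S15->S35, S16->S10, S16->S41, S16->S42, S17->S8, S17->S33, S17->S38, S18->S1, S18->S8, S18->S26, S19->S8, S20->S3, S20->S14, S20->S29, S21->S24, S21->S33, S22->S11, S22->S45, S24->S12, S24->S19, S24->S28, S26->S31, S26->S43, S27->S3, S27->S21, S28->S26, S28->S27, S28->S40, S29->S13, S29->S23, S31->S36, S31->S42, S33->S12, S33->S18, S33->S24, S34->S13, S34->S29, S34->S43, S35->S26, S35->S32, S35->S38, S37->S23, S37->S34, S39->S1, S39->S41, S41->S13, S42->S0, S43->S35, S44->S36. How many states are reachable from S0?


BFS from S0:
  layer 0: {S0}
  layer 1: {S20, S44}
  layer 2: {S3, S14, S29, S36}
  layer 3: {S4, S8, S9, S13, S23}
  layer 4: {S7, S10, S11, S24, S35}
  layer 5: {S12, S19, S21, S26, S28, S32, S33, S38, S40}
  layer 6: {S18, S27, S30, S31, S43}
  layer 7: {S1, S42}
Reachable set: {S0, S1, S3, S4, S7, S8, S9, S10, S11, S12, S13, S14, S18, S19, S20, S21, S23, S24, S26, S27, S28, S29, S30, S31, S32, S33, S35, S36, S38, S40, S42, S43, S44}
Count = 33

33


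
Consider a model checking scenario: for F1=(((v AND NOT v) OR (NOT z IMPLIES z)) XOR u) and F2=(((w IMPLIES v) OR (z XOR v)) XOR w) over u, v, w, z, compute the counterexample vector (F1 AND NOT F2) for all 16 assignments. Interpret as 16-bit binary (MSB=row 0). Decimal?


F1 = (((v AND NOT v) OR (NOT z IMPLIES z)) XOR u)
F2 = (((w IMPLIES v) OR (z XOR v)) XOR w)
Counterexample to F1=>F2 is where F1=1 and F2=0.
Evaluate each row (bits = u,v,w,z, MSB first):
  row 0 [0000]: F1=0 F2=1 -> F1&~F2 -> 0
  row 1 [0001]: F1=1 F2=1 -> F1&~F2 -> 0
  row 2 [0010]: F1=0 F2=1 -> F1&~F2 -> 0
  row 3 [0011]: F1=1 F2=0 -> F1&~F2 -> 1
  row 4 [0100]: F1=0 F2=1 -> F1&~F2 -> 0
  row 5 [0101]: F1=1 F2=1 -> F1&~F2 -> 0
  row 6 [0110]: F1=0 F2=0 -> F1&~F2 -> 0
  row 7 [0111]: F1=1 F2=0 -> F1&~F2 -> 1
  row 8 [1000]: F1=1 F2=1 -> F1&~F2 -> 0
  row 9 [1001]: F1=0 F2=1 -> F1&~F2 -> 0
  row 10 [1010]: F1=1 F2=1 -> F1&~F2 -> 0
  row 11 [1011]: F1=0 F2=0 -> F1&~F2 -> 0
  row 12 [1100]: F1=1 F2=1 -> F1&~F2 -> 0
  row 13 [1101]: F1=0 F2=1 -> F1&~F2 -> 0
  row 14 [1110]: F1=1 F2=0 -> F1&~F2 -> 1
  row 15 [1111]: F1=0 F2=0 -> F1&~F2 -> 0
Full result column, 4 rows per line (u,v fixed per line; w,z runs 00..11 left to right):
  rows 0-3 [u,v=00]: 0001  = hex 1
  rows 4-7 [u,v=01]: 0001  = hex 1
  rows 8-11 [u,v=10]: 0000  = hex 0
  rows 12-15 [u,v=11]: 0010  = hex 2
Counterexample vector (row 0 .. row 15) = 0001000100000010
Output column grouped in 4s = 0001 0001 0000 0010 = 0x1102
Convert to decimal digit by digit (value = value*16 + digit):
  1 -> 1
  1*16 + 1 = 17
  17*16 + 0 = 272
  272*16 + 2 = 4354
Decimal = 4354

4354


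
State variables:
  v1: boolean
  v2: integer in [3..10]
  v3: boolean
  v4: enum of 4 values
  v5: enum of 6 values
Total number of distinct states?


State space = product of domain sizes of all variables.
Domain sizes:
  v1 (boolean): 2
  v2 (integer in [3..10]): 8
  v3 (boolean): 2
  v4 (enum of 4 values): 4
  v5 (enum of 6 values): 6
Product = 2 * 8 * 2 * 4 * 6 = 768

768


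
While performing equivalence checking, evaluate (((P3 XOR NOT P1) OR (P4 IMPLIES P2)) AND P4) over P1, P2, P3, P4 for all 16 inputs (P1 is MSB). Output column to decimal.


Formula: (((P3 XOR NOT P1) OR (P4 IMPLIES P2)) AND P4) over P1, P2, P3, P4 (16 rows)
Evaluate each row (bits = P1,P2,P3,P4, MSB first):
  row 0 [0000]: (((0 XOR NOT 0) OR (0 IMPLIES 0)) AND 0) -> 0
  row 1 [0001]: (((0 XOR NOT 0) OR (1 IMPLIES 0)) AND 1) -> 1
  row 2 [0010]: (((1 XOR NOT 0) OR (0 IMPLIES 0)) AND 0) -> 0
  row 3 [0011]: (((1 XOR NOT 0) OR (1 IMPLIES 0)) AND 1) -> 0
  row 4 [0100]: (((0 XOR NOT 0) OR (0 IMPLIES 1)) AND 0) -> 0
  row 5 [0101]: (((0 XOR NOT 0) OR (1 IMPLIES 1)) AND 1) -> 1
  row 6 [0110]: (((1 XOR NOT 0) OR (0 IMPLIES 1)) AND 0) -> 0
  row 7 [0111]: (((1 XOR NOT 0) OR (1 IMPLIES 1)) AND 1) -> 1
  row 8 [1000]: (((0 XOR NOT 1) OR (0 IMPLIES 0)) AND 0) -> 0
  row 9 [1001]: (((0 XOR NOT 1) OR (1 IMPLIES 0)) AND 1) -> 0
  row 10 [1010]: (((1 XOR NOT 1) OR (0 IMPLIES 0)) AND 0) -> 0
  row 11 [1011]: (((1 XOR NOT 1) OR (1 IMPLIES 0)) AND 1) -> 1
  row 12 [1100]: (((0 XOR NOT 1) OR (0 IMPLIES 1)) AND 0) -> 0
  row 13 [1101]: (((0 XOR NOT 1) OR (1 IMPLIES 1)) AND 1) -> 1
  row 14 [1110]: (((1 XOR NOT 1) OR (0 IMPLIES 1)) AND 0) -> 0
  row 15 [1111]: (((1 XOR NOT 1) OR (1 IMPLIES 1)) AND 1) -> 1
Full result column, 4 rows per line (P1,P2 fixed per line; P3,P4 runs 00..11 left to right):
  rows 0-3 [P1,P2=00]: 0100  = hex 4
  rows 4-7 [P1,P2=01]: 0101  = hex 5
  rows 8-11 [P1,P2=10]: 0001  = hex 1
  rows 12-15 [P1,P2=11]: 0101  = hex 5
Output column (row 0 .. row 15) = 0100010100010101
Output column grouped in 4s = 0100 0101 0001 0101 = 0x4515
Convert to decimal digit by digit (value = value*16 + digit):
  4 -> 4
  4*16 + 5 = 69
  69*16 + 1 = 1105
  1105*16 + 5 = 17685
Decimal = 17685

17685


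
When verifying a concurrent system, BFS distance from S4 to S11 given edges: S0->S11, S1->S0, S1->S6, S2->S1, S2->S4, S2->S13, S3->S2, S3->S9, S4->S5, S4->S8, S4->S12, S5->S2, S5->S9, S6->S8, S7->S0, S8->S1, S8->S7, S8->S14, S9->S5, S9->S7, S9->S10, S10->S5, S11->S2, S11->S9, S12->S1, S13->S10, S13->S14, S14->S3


BFS layer-by-layer from S4:
  dist 0: {S4}
  dist 1: {S5, S8, S12}
  dist 2: {S1, S2, S7, S9, S14}
  dist 3: {S0, S3, S6, S10, S13}
  dist 4: {S11}
  -> S11 reached at distance 4
Shortest path length = 4

4


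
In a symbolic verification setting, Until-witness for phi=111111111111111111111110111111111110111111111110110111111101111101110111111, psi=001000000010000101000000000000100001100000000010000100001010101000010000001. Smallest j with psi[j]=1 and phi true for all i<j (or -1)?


(phi U psi) at 0: need smallest j with psi[j]=1 and phi[i]=1 for all i in [0,j).
Scan from step 0:
  step 0: phi=1, psi=0 -> continue
  step 1: phi=1, psi=0 -> continue
  step 2: psi=1 and phi held for [0,2) -> witness found
Witness step = 2

2


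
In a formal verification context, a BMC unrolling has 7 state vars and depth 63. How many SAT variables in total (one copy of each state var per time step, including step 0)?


BMC unrolls to depth k, creating one copy of each state var for steps 0..k.
Step count = 63 + 1 = 64 (steps 0 through 63)
Vars per step = 7
Total = 7 * 64 = 448

448


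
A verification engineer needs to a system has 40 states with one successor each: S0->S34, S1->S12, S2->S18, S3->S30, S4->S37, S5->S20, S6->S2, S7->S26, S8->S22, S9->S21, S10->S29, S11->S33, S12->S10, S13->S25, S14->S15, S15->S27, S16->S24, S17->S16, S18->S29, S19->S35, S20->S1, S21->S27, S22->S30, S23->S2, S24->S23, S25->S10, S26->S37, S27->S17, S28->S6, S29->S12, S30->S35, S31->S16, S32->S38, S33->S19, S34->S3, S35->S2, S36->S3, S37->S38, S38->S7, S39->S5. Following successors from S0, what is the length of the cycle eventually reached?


Trace from S0 until a state repeats:
  S0 -> S34 -> S3 -> S30 -> S35 -> S2 -> S18 -> S29 -> S12 -> S10 -> S29
S29 first seen at step 7, revisited at step 10.
Cycle length = 10 - 7 = 3

3


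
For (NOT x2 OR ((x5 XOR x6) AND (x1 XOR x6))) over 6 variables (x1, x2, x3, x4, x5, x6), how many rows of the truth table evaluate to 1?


Formula: (NOT x2 OR ((x5 XOR x6) AND (x1 XOR x6))) over 6 vars (64 rows)
Evaluate each row (x1, x2, x3, x4, x5, x6 as bits, MSB first):
  row 0 [000000]: (NOT 0 OR ((0 XOR 0) AND (0 XOR 0))) -> 1
  row 1 [000001]: (NOT 0 OR ((0 XOR 1) AND (0 XOR 1))) -> 1
  row 2 [000010]: (NOT 0 OR ((1 XOR 0) AND (0 XOR 0))) -> 1
  row 3 [000011]: (NOT 0 OR ((1 XOR 1) AND (0 XOR 1))) -> 1
  row 4 [000100]: (NOT 0 OR ((0 XOR 0) AND (0 XOR 0))) -> 1
  (every remaining row is evaluated the same way; all 64 results are listed next)
Full result column, 8 rows per line (x1,x2,x3 fixed per line; x4,x5,x6 runs 000..111 left to right):
  rows 0-7 [x1,x2,x3=000]: 11111111  (ones: 8)
  rows 8-15 [x1,x2,x3=001]: 11111111  (ones: 8)
  rows 16-23 [x1,x2,x3=010]: 01000100  (ones: 2)
  rows 24-31 [x1,x2,x3=011]: 01000100  (ones: 2)
  rows 32-39 [x1,x2,x3=100]: 11111111  (ones: 8)
  rows 40-47 [x1,x2,x3=101]: 11111111  (ones: 8)
  rows 48-55 [x1,x2,x3=110]: 00100010  (ones: 2)
  rows 56-63 [x1,x2,x3=111]: 00100010  (ones: 2)
Count of 1-rows = 8+8+2+2+8+8+2+2 = 40

40


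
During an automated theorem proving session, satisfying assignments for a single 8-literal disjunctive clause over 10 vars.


Step 1: Total=2^10=1024
Step 2: Unsat when all 8 false: 2^2=4
Step 3: Sat=1024-4=1020

1020


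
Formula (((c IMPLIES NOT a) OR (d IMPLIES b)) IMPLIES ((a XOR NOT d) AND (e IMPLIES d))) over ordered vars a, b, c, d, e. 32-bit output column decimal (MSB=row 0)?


Formula: (((c IMPLIES NOT a) OR (d IMPLIES b)) IMPLIES ((a XOR NOT d) AND (e IMPLIES d))) over a, b, c, d, e (32 rows)
Evaluate each row (bits = a,b,c,d,e, MSB first):
  row 0 [00000]: (((0 IMPLIES NOT 0) OR (0 IMPLIES 0)) IMPLIES ((0 XOR NOT 0) AND (0 IMPLIES 0))) -> 1
  row 1 [00001]: (((0 IMPLIES NOT 0) OR (0 IMPLIES 0)) IMPLIES ((0 XOR NOT 0) AND (1 IMPLIES 0))) -> 0
  row 2 [00010]: (((0 IMPLIES NOT 0) OR (1 IMPLIES 0)) IMPLIES ((0 XOR NOT 1) AND (0 IMPLIES 1))) -> 0
  row 3 [00011]: (((0 IMPLIES NOT 0) OR (1 IMPLIES 0)) IMPLIES ((0 XOR NOT 1) AND (1 IMPLIES 1))) -> 0
  row 4 [00100]: (((1 IMPLIES NOT 0) OR (0 IMPLIES 0)) IMPLIES ((0 XOR NOT 0) AND (0 IMPLIES 0))) -> 1
  row 5 [00101]: (((1 IMPLIES NOT 0) OR (0 IMPLIES 0)) IMPLIES ((0 XOR NOT 0) AND (1 IMPLIES 0))) -> 0
  row 6 [00110]: (((1 IMPLIES NOT 0) OR (1 IMPLIES 0)) IMPLIES ((0 XOR NOT 1) AND (0 IMPLIES 1))) -> 0
  row 7 [00111]: (((1 IMPLIES NOT 0) OR (1 IMPLIES 0)) IMPLIES ((0 XOR NOT 1) AND (1 IMPLIES 1))) -> 0
  row 8 [01000]: (((0 IMPLIES NOT 0) OR (0 IMPLIES 1)) IMPLIES ((0 XOR NOT 0) AND (0 IMPLIES 0))) -> 1
  row 9 [01001]: (((0 IMPLIES NOT 0) OR (0 IMPLIES 1)) IMPLIES ((0 XOR NOT 0) AND (1 IMPLIES 0))) -> 0
  row 10 [01010]: (((0 IMPLIES NOT 0) OR (1 IMPLIES 1)) IMPLIES ((0 XOR NOT 1) AND (0 IMPLIES 1))) -> 0
  row 11 [01011]: (((0 IMPLIES NOT 0) OR (1 IMPLIES 1)) IMPLIES ((0 XOR NOT 1) AND (1 IMPLIES 1))) -> 0
  row 12 [01100]: (((1 IMPLIES NOT 0) OR (0 IMPLIES 1)) IMPLIES ((0 XOR NOT 0) AND (0 IMPLIES 0))) -> 1
  row 13 [01101]: (((1 IMPLIES NOT 0) OR (0 IMPLIES 1)) IMPLIES ((0 XOR NOT 0) AND (1 IMPLIES 0))) -> 0
  row 14 [01110]: (((1 IMPLIES NOT 0) OR (1 IMPLIES 1)) IMPLIES ((0 XOR NOT 1) AND (0 IMPLIES 1))) -> 0
  row 15 [01111]: (((1 IMPLIES NOT 0) OR (1 IMPLIES 1)) IMPLIES ((0 XOR NOT 1) AND (1 IMPLIES 1))) -> 0
  row 16 [10000]: (((0 IMPLIES NOT 1) OR (0 IMPLIES 0)) IMPLIES ((1 XOR NOT 0) AND (0 IMPLIES 0))) -> 0
  row 17 [10001]: (((0 IMPLIES NOT 1) OR (0 IMPLIES 0)) IMPLIES ((1 XOR NOT 0) AND (1 IMPLIES 0))) -> 0
  row 18 [10010]: (((0 IMPLIES NOT 1) OR (1 IMPLIES 0)) IMPLIES ((1 XOR NOT 1) AND (0 IMPLIES 1))) -> 1
  row 19 [10011]: (((0 IMPLIES NOT 1) OR (1 IMPLIES 0)) IMPLIES ((1 XOR NOT 1) AND (1 IMPLIES 1))) -> 1
  row 20 [10100]: (((1 IMPLIES NOT 1) OR (0 IMPLIES 0)) IMPLIES ((1 XOR NOT 0) AND (0 IMPLIES 0))) -> 0
  row 21 [10101]: (((1 IMPLIES NOT 1) OR (0 IMPLIES 0)) IMPLIES ((1 XOR NOT 0) AND (1 IMPLIES 0))) -> 0
  row 22 [10110]: (((1 IMPLIES NOT 1) OR (1 IMPLIES 0)) IMPLIES ((1 XOR NOT 1) AND (0 IMPLIES 1))) -> 1
  row 23 [10111]: (((1 IMPLIES NOT 1) OR (1 IMPLIES 0)) IMPLIES ((1 XOR NOT 1) AND (1 IMPLIES 1))) -> 1
  row 24 [11000]: (((0 IMPLIES NOT 1) OR (0 IMPLIES 1)) IMPLIES ((1 XOR NOT 0) AND (0 IMPLIES 0))) -> 0
  row 25 [11001]: (((0 IMPLIES NOT 1) OR (0 IMPLIES 1)) IMPLIES ((1 XOR NOT 0) AND (1 IMPLIES 0))) -> 0
  row 26 [11010]: (((0 IMPLIES NOT 1) OR (1 IMPLIES 1)) IMPLIES ((1 XOR NOT 1) AND (0 IMPLIES 1))) -> 1
  row 27 [11011]: (((0 IMPLIES NOT 1) OR (1 IMPLIES 1)) IMPLIES ((1 XOR NOT 1) AND (1 IMPLIES 1))) -> 1
  row 28 [11100]: (((1 IMPLIES NOT 1) OR (0 IMPLIES 1)) IMPLIES ((1 XOR NOT 0) AND (0 IMPLIES 0))) -> 0
  row 29 [11101]: (((1 IMPLIES NOT 1) OR (0 IMPLIES 1)) IMPLIES ((1 XOR NOT 0) AND (1 IMPLIES 0))) -> 0
  row 30 [11110]: (((1 IMPLIES NOT 1) OR (1 IMPLIES 1)) IMPLIES ((1 XOR NOT 1) AND (0 IMPLIES 1))) -> 1
  row 31 [11111]: (((1 IMPLIES NOT 1) OR (1 IMPLIES 1)) IMPLIES ((1 XOR NOT 1) AND (1 IMPLIES 1))) -> 1
Full result column, 4 rows per line (a,b,c fixed per line; d,e runs 00..11 left to right):
  rows 0-3 [a,b,c=000]: 1000  = hex 8
  rows 4-7 [a,b,c=001]: 1000  = hex 8
  rows 8-11 [a,b,c=010]: 1000  = hex 8
  rows 12-15 [a,b,c=011]: 1000  = hex 8
  rows 16-19 [a,b,c=100]: 0011  = hex 3
  rows 20-23 [a,b,c=101]: 0011  = hex 3
  rows 24-27 [a,b,c=110]: 0011  = hex 3
  rows 28-31 [a,b,c=111]: 0011  = hex 3
Output column (row 0 .. row 31) = 10001000100010000011001100110011
Output column grouped in 4s = 1000 1000 1000 1000 0011 0011 0011 0011 = 0x88883333
Convert to decimal digit by digit (value = value*16 + digit):
  8 -> 8
  8*16 + 8 = 136
  136*16 + 8 = 2184
  2184*16 + 8 = 34952
  34952*16 + 3 = 559235
  559235*16 + 3 = 8947763
  8947763*16 + 3 = 143164211
  143164211*16 + 3 = 2290627379
Decimal = 2290627379

2290627379


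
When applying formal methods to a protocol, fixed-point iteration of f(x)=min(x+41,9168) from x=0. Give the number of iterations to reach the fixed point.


Step 1: x=0, cap=9168, increment=41
Step 2: x grows by 41 each step until capped at 9168; fixed point is x=9168
Step 3: iterations = ceil(9168/41) = 224

224


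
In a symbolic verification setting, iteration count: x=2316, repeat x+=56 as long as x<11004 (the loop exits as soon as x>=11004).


Step 1: x goes from 2316 toward 11004 by 56; the body runs while x<11004, so iterations = ceil((bound-start)/step)
Step 2: Distance=8688
Step 3: ceil(8688/56)=156

156


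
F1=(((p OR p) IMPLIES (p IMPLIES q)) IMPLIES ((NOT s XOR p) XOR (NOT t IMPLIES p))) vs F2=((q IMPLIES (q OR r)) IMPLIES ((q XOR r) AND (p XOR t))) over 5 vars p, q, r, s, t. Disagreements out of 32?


F1 = (((p OR p) IMPLIES (p IMPLIES q)) IMPLIES ((NOT s XOR p) XOR (NOT t IMPLIES p)))
F2 = ((q IMPLIES (q OR r)) IMPLIES ((q XOR r) AND (p XOR t)))
Evaluate both on each of 32 rows (bits = p,q,r,s,t):
  row 0 [00000]: F1=1 F2=0 (differ) -> 1
  row 1 [00001]: F1=0 F2=0 -> 0
  row 2 [00010]: F1=0 F2=0 -> 0
  row 3 [00011]: F1=1 F2=0 (differ) -> 1
  row 4 [00100]: F1=1 F2=0 (differ) -> 1
  row 5 [00101]: F1=0 F2=1 (differ) -> 1
  row 6 [00110]: F1=0 F2=0 -> 0
  row 7 [00111]: F1=1 F2=1 -> 0
  row 8 [01000]: F1=1 F2=0 (differ) -> 1
  row 9 [01001]: F1=0 F2=1 (differ) -> 1
  row 10 [01010]: F1=0 F2=0 -> 0
  row 11 [01011]: F1=1 F2=1 -> 0
  row 12 [01100]: F1=1 F2=0 (differ) -> 1
  row 13 [01101]: F1=0 F2=0 -> 0
  row 14 [01110]: F1=0 F2=0 -> 0
  row 15 [01111]: F1=1 F2=0 (differ) -> 1
  row 16 [10000]: F1=1 F2=0 (differ) -> 1
  row 17 [10001]: F1=1 F2=0 (differ) -> 1
  row 18 [10010]: F1=1 F2=0 (differ) -> 1
  row 19 [10011]: F1=1 F2=0 (differ) -> 1
  row 20 [10100]: F1=1 F2=1 -> 0
  row 21 [10101]: F1=1 F2=0 (differ) -> 1
  row 22 [10110]: F1=1 F2=1 -> 0
  row 23 [10111]: F1=1 F2=0 (differ) -> 1
  row 24 [11000]: F1=1 F2=1 -> 0
  row 25 [11001]: F1=1 F2=0 (differ) -> 1
  row 26 [11010]: F1=0 F2=1 (differ) -> 1
  row 27 [11011]: F1=0 F2=0 -> 0
  row 28 [11100]: F1=1 F2=0 (differ) -> 1
  row 29 [11101]: F1=1 F2=0 (differ) -> 1
  row 30 [11110]: F1=0 F2=0 -> 0
  row 31 [11111]: F1=0 F2=0 -> 0
Full result column, 8 rows per line (p,q fixed per line; r,s,t runs 000..111 left to right):
  rows 0-7 [p,q=00]: 10011100  (ones: 4)
  rows 8-15 [p,q=01]: 11001001  (ones: 4)
  rows 16-23 [p,q=10]: 11110101  (ones: 6)
  rows 24-31 [p,q=11]: 01101100  (ones: 4)
Disagreements = 4+4+6+4 = 18

18


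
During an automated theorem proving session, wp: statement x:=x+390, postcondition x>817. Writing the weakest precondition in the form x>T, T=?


Formula: wp(x:=E, P) = P[E/x] (substitute E for x in postcondition)
Step 1: Postcondition: x>817
Step 2: Substitute x+390 for x: x+390>817
Step 3: Solve for x: x > 817-390 = 427

427


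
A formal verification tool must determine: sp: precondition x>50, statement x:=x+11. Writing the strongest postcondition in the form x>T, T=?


Formula: sp(P, x:=E) = exists old_x. (x = E[old_x/x]) AND P[old_x/x] (old_x is the value of x before the assignment; eliminate old_x by solving x = E[old_x/x] for old_x)
Step 1: Precondition P: x>50, i.e. old_x > 50
Step 2: Assignment gives x = old_x + 11, so old_x = x - 11
Step 3: Substitute into P: x - 11 > 50
Step 4: Simplify: x > 50+11 = 61

61


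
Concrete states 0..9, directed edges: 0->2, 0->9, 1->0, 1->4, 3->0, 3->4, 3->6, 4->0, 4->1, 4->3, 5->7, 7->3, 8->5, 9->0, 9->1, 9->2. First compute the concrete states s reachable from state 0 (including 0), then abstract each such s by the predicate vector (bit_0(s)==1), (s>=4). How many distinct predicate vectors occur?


BFS from 0:
Concrete reachable: {0, 1, 2, 3, 4, 6, 9}
Abstract via predicates (bit_0(s)==1), (s>=4):
  (0,0) <- {0, 2}
  (0,1) <- {4, 6}
  (1,0) <- {1, 3}
  (1,1) <- {9}
Distinct abstract states = 4

4


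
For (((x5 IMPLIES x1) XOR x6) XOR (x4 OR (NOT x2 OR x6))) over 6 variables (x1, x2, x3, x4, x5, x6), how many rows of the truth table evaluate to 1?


Formula: (((x5 IMPLIES x1) XOR x6) XOR (x4 OR (NOT x2 OR x6))) over 6 vars (64 rows)
Evaluate each row (x1, x2, x3, x4, x5, x6 as bits, MSB first):
  row 0 [000000]: (((0 IMPLIES 0) XOR 0) XOR (0 OR (NOT 0 OR 0))) -> 0
  row 1 [000001]: (((0 IMPLIES 0) XOR 1) XOR (0 OR (NOT 0 OR 1))) -> 1
  row 2 [000010]: (((1 IMPLIES 0) XOR 0) XOR (0 OR (NOT 0 OR 0))) -> 1
  row 3 [000011]: (((1 IMPLIES 0) XOR 1) XOR (0 OR (NOT 0 OR 1))) -> 0
  row 4 [000100]: (((0 IMPLIES 0) XOR 0) XOR (1 OR (NOT 0 OR 0))) -> 0
  (every remaining row is evaluated the same way; all 64 results are listed next)
Full result column, 8 rows per line (x1,x2,x3 fixed per line; x4,x5,x6 runs 000..111 left to right):
  rows 0-7 [x1,x2,x3=000]: 01100110  (ones: 4)
  rows 8-15 [x1,x2,x3=001]: 01100110  (ones: 4)
  rows 16-23 [x1,x2,x3=010]: 11000110  (ones: 4)
  rows 24-31 [x1,x2,x3=011]: 11000110  (ones: 4)
  rows 32-39 [x1,x2,x3=100]: 01010101  (ones: 4)
  rows 40-47 [x1,x2,x3=101]: 01010101  (ones: 4)
  rows 48-55 [x1,x2,x3=110]: 11110101  (ones: 6)
  rows 56-63 [x1,x2,x3=111]: 11110101  (ones: 6)
Count of 1-rows = 4+4+4+4+4+4+6+6 = 36

36


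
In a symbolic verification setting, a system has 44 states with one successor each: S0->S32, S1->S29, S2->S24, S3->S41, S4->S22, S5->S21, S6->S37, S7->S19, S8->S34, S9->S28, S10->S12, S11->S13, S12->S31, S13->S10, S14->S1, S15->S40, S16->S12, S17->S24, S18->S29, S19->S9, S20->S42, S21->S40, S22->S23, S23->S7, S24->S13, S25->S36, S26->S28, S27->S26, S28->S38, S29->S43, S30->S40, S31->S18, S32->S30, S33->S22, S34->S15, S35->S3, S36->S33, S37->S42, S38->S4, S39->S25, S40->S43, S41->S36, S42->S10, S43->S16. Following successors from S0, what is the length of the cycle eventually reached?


Trace from S0 until a state repeats:
  S0 -> S32 -> S30 -> S40 -> S43 -> S16 -> S12 -> S31 -> S18 -> S29 -> S43
S43 first seen at step 4, revisited at step 10.
Cycle length = 10 - 4 = 6

6
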